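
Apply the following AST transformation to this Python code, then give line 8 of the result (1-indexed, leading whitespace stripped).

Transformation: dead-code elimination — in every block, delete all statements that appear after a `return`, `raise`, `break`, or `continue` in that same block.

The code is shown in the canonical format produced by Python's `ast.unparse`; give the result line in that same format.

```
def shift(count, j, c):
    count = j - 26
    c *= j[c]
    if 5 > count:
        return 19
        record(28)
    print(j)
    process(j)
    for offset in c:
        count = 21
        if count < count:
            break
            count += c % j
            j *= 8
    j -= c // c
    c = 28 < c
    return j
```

for offset in c:

Transformed code:
def shift(count, j, c):
    count = j - 26
    c *= j[c]
    if 5 > count:
        return 19
    print(j)
    process(j)
    for offset in c:
        count = 21
        if count < count:
            break
    j -= c // c
    c = 28 < c
    return j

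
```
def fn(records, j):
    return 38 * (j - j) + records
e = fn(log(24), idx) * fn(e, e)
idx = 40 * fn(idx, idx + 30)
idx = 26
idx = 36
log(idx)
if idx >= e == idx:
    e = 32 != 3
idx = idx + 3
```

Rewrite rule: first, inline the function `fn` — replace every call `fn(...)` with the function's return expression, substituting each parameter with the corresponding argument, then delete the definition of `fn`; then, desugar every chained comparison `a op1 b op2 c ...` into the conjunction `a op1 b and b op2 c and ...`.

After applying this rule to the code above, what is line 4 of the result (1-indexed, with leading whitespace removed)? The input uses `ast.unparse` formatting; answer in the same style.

idx = 36

Transformed code:
e = (38 * (idx - idx) + log(24)) * (38 * (e - e) + e)
idx = 40 * (38 * (idx + 30 - (idx + 30)) + idx)
idx = 26
idx = 36
log(idx)
if idx >= e and e == idx:
    e = 32 != 3
idx = idx + 3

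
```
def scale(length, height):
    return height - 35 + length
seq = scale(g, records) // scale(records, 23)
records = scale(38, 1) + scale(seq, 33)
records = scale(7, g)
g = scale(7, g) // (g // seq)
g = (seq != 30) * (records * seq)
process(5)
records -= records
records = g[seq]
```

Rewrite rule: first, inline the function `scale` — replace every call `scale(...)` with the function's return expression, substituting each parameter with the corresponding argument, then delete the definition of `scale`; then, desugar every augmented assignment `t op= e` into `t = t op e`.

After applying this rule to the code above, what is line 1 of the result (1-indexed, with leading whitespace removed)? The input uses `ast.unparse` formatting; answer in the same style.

Transformed code:
seq = (records - 35 + g) // (23 - 35 + records)
records = 1 - 35 + 38 + (33 - 35 + seq)
records = g - 35 + 7
g = (g - 35 + 7) // (g // seq)
g = (seq != 30) * (records * seq)
process(5)
records = records - records
records = g[seq]

seq = (records - 35 + g) // (23 - 35 + records)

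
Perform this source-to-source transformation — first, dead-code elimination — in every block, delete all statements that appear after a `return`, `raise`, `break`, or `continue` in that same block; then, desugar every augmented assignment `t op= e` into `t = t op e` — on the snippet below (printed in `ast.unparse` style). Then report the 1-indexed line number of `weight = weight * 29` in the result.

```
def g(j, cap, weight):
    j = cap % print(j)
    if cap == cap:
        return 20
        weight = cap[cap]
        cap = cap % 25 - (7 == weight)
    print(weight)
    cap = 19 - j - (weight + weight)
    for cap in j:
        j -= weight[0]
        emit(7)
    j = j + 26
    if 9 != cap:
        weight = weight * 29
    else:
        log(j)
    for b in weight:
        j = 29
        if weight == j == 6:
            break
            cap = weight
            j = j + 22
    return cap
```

12

Transformed code:
def g(j, cap, weight):
    j = cap % print(j)
    if cap == cap:
        return 20
    print(weight)
    cap = 19 - j - (weight + weight)
    for cap in j:
        j = j - weight[0]
        emit(7)
    j = j + 26
    if 9 != cap:
        weight = weight * 29
    else:
        log(j)
    for b in weight:
        j = 29
        if weight == j == 6:
            break
    return cap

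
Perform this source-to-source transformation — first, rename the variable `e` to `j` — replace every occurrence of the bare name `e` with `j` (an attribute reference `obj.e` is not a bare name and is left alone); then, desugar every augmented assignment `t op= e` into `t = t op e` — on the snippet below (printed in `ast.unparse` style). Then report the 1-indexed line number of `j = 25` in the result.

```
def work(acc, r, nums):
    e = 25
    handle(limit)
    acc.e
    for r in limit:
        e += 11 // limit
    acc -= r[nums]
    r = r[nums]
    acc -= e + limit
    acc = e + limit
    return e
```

2

Transformed code:
def work(acc, r, nums):
    j = 25
    handle(limit)
    acc.e
    for r in limit:
        j = j + 11 // limit
    acc = acc - r[nums]
    r = r[nums]
    acc = acc - (j + limit)
    acc = j + limit
    return j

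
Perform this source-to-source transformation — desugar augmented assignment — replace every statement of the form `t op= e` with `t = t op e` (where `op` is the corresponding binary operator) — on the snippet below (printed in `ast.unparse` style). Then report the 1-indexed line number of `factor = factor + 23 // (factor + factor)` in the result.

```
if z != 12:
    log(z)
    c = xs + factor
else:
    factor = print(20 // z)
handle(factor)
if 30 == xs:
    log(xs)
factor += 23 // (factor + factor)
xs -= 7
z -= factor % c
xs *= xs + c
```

Transformed code:
if z != 12:
    log(z)
    c = xs + factor
else:
    factor = print(20 // z)
handle(factor)
if 30 == xs:
    log(xs)
factor = factor + 23 // (factor + factor)
xs = xs - 7
z = z - factor % c
xs = xs * (xs + c)

9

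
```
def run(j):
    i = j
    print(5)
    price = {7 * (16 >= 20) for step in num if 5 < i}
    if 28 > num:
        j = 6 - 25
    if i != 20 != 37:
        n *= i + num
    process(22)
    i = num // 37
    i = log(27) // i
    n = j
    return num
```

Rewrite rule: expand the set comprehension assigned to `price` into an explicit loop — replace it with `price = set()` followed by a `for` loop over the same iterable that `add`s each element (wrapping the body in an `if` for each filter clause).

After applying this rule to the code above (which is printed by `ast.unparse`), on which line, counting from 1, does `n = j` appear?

15

Transformed code:
def run(j):
    i = j
    print(5)
    price = set()
    for step in num:
        if 5 < i:
            price.add(7 * (16 >= 20))
    if 28 > num:
        j = 6 - 25
    if i != 20 != 37:
        n *= i + num
    process(22)
    i = num // 37
    i = log(27) // i
    n = j
    return num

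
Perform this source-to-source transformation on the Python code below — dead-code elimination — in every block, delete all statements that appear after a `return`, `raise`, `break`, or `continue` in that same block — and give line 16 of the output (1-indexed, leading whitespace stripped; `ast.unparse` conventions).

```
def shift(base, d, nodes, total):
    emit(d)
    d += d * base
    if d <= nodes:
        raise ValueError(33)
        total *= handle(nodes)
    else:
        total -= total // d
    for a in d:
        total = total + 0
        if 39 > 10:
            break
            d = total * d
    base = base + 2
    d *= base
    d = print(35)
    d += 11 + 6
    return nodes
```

return nodes

Transformed code:
def shift(base, d, nodes, total):
    emit(d)
    d += d * base
    if d <= nodes:
        raise ValueError(33)
    else:
        total -= total // d
    for a in d:
        total = total + 0
        if 39 > 10:
            break
    base = base + 2
    d *= base
    d = print(35)
    d += 11 + 6
    return nodes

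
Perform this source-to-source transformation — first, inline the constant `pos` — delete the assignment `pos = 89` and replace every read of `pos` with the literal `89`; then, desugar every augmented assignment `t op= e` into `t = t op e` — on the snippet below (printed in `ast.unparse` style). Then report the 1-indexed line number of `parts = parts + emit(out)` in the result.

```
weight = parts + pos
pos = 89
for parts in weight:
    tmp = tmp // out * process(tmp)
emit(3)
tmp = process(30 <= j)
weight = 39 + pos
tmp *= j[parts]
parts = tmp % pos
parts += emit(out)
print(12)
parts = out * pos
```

9

Transformed code:
weight = parts + 89
for parts in weight:
    tmp = tmp // out * process(tmp)
emit(3)
tmp = process(30 <= j)
weight = 39 + 89
tmp = tmp * j[parts]
parts = tmp % 89
parts = parts + emit(out)
print(12)
parts = out * 89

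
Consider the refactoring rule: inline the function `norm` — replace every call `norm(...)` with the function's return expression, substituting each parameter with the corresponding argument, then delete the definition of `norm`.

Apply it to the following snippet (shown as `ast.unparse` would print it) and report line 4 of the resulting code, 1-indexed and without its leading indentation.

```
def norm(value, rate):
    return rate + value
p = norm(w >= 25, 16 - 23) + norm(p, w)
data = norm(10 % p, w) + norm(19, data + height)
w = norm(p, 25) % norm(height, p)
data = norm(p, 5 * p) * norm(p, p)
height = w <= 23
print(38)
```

Transformed code:
p = 16 - 23 + (w >= 25) + (w + p)
data = w + 10 % p + (data + height + 19)
w = (25 + p) % (p + height)
data = (5 * p + p) * (p + p)
height = w <= 23
print(38)

data = (5 * p + p) * (p + p)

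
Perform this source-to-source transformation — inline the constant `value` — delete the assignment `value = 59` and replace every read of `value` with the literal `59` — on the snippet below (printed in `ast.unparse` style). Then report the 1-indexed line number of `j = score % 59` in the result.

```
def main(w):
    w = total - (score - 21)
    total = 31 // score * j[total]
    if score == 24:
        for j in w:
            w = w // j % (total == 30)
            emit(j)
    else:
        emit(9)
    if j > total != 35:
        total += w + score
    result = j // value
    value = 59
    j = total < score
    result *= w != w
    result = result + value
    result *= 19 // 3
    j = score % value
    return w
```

17

Transformed code:
def main(w):
    w = total - (score - 21)
    total = 31 // score * j[total]
    if score == 24:
        for j in w:
            w = w // j % (total == 30)
            emit(j)
    else:
        emit(9)
    if j > total != 35:
        total += w + score
    result = j // 59
    j = total < score
    result *= w != w
    result = result + 59
    result *= 19 // 3
    j = score % 59
    return w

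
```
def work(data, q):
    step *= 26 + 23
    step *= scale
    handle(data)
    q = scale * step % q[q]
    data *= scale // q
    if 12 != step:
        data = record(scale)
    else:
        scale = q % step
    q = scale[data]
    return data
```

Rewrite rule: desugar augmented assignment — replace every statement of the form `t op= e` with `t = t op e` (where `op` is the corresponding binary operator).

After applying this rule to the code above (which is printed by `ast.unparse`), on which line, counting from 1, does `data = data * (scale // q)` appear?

6

Transformed code:
def work(data, q):
    step = step * (26 + 23)
    step = step * scale
    handle(data)
    q = scale * step % q[q]
    data = data * (scale // q)
    if 12 != step:
        data = record(scale)
    else:
        scale = q % step
    q = scale[data]
    return data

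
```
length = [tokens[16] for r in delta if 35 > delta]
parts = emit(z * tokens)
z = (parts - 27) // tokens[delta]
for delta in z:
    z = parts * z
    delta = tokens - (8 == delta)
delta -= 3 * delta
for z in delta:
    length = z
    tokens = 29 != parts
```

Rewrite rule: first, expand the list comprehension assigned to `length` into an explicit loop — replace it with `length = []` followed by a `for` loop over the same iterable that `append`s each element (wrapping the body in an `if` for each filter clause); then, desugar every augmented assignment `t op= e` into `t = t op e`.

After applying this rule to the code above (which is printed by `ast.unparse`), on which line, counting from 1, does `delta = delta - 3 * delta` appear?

10

Transformed code:
length = []
for r in delta:
    if 35 > delta:
        length.append(tokens[16])
parts = emit(z * tokens)
z = (parts - 27) // tokens[delta]
for delta in z:
    z = parts * z
    delta = tokens - (8 == delta)
delta = delta - 3 * delta
for z in delta:
    length = z
    tokens = 29 != parts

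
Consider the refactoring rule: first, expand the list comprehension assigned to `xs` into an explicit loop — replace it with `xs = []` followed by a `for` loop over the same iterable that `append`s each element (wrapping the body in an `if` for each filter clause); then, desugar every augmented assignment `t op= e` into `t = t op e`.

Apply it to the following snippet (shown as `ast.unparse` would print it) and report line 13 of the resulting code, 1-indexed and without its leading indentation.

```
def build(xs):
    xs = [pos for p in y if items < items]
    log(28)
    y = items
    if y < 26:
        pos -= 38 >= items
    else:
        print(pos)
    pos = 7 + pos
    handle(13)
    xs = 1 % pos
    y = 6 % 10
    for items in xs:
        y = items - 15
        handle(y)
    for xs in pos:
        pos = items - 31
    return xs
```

Transformed code:
def build(xs):
    xs = []
    for p in y:
        if items < items:
            xs.append(pos)
    log(28)
    y = items
    if y < 26:
        pos = pos - (38 >= items)
    else:
        print(pos)
    pos = 7 + pos
    handle(13)
    xs = 1 % pos
    y = 6 % 10
    for items in xs:
        y = items - 15
        handle(y)
    for xs in pos:
        pos = items - 31
    return xs

handle(13)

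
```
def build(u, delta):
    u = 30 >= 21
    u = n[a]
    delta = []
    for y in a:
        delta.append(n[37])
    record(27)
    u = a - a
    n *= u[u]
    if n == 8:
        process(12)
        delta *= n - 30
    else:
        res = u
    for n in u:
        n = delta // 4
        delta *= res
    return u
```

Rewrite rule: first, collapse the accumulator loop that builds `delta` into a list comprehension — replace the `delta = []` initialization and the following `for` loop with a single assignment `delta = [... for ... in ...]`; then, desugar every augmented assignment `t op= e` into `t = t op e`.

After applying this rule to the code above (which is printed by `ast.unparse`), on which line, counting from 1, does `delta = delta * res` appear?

Transformed code:
def build(u, delta):
    u = 30 >= 21
    u = n[a]
    delta = [n[37] for y in a]
    record(27)
    u = a - a
    n = n * u[u]
    if n == 8:
        process(12)
        delta = delta * (n - 30)
    else:
        res = u
    for n in u:
        n = delta // 4
        delta = delta * res
    return u

15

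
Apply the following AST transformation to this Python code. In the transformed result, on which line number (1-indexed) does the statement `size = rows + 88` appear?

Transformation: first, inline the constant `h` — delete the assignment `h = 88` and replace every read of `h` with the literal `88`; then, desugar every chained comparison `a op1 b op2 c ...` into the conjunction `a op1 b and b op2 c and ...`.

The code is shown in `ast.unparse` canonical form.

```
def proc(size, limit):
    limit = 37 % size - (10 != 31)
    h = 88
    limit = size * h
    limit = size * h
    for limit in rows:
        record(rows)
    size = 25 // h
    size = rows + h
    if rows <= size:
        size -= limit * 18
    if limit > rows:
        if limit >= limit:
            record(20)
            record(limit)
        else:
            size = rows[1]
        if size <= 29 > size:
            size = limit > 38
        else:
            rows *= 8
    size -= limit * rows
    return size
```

8

Transformed code:
def proc(size, limit):
    limit = 37 % size - (10 != 31)
    limit = size * 88
    limit = size * 88
    for limit in rows:
        record(rows)
    size = 25 // 88
    size = rows + 88
    if rows <= size:
        size -= limit * 18
    if limit > rows:
        if limit >= limit:
            record(20)
            record(limit)
        else:
            size = rows[1]
        if size <= 29 and 29 > size:
            size = limit > 38
        else:
            rows *= 8
    size -= limit * rows
    return size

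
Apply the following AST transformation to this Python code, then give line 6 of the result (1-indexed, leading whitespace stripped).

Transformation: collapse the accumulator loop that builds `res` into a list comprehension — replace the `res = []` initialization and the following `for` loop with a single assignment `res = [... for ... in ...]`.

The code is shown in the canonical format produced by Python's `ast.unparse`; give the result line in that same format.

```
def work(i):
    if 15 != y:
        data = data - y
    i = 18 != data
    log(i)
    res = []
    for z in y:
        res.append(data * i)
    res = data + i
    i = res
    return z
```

Transformed code:
def work(i):
    if 15 != y:
        data = data - y
    i = 18 != data
    log(i)
    res = [data * i for z in y]
    res = data + i
    i = res
    return z

res = [data * i for z in y]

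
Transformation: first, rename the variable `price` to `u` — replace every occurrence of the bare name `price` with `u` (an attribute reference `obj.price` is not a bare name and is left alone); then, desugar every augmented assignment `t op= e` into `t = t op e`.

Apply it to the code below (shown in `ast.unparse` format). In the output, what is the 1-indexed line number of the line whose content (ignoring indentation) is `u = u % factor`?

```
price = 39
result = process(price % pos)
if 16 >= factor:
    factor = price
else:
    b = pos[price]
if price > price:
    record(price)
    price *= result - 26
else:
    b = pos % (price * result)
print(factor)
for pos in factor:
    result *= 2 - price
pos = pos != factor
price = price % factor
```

Transformed code:
u = 39
result = process(u % pos)
if 16 >= factor:
    factor = u
else:
    b = pos[u]
if u > u:
    record(u)
    u = u * (result - 26)
else:
    b = pos % (u * result)
print(factor)
for pos in factor:
    result = result * (2 - u)
pos = pos != factor
u = u % factor

16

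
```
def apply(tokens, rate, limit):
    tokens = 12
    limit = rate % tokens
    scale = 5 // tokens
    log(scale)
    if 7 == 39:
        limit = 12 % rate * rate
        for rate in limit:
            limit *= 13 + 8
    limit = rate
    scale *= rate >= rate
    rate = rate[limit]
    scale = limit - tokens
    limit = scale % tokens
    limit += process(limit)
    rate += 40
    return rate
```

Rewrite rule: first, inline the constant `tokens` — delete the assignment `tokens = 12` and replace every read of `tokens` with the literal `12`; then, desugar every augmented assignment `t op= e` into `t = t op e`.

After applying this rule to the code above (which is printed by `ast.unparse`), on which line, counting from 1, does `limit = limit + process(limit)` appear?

14

Transformed code:
def apply(tokens, rate, limit):
    limit = rate % 12
    scale = 5 // 12
    log(scale)
    if 7 == 39:
        limit = 12 % rate * rate
        for rate in limit:
            limit = limit * (13 + 8)
    limit = rate
    scale = scale * (rate >= rate)
    rate = rate[limit]
    scale = limit - 12
    limit = scale % 12
    limit = limit + process(limit)
    rate = rate + 40
    return rate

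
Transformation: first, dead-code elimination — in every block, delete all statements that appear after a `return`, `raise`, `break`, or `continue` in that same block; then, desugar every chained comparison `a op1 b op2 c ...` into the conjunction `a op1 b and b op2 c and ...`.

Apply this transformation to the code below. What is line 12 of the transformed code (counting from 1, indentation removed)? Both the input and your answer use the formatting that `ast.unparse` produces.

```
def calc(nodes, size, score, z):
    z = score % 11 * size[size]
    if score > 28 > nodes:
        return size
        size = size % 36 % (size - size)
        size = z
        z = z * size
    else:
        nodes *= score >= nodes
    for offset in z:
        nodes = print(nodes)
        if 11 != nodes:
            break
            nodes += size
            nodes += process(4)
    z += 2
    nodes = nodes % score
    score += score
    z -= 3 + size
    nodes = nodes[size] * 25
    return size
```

nodes = nodes % score

Transformed code:
def calc(nodes, size, score, z):
    z = score % 11 * size[size]
    if score > 28 and 28 > nodes:
        return size
    else:
        nodes *= score >= nodes
    for offset in z:
        nodes = print(nodes)
        if 11 != nodes:
            break
    z += 2
    nodes = nodes % score
    score += score
    z -= 3 + size
    nodes = nodes[size] * 25
    return size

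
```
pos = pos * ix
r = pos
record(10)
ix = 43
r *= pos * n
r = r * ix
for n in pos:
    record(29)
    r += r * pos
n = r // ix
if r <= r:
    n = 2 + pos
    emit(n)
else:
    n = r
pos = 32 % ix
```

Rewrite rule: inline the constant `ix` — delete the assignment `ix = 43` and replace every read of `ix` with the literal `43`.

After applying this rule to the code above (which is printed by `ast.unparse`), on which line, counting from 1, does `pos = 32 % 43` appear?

Transformed code:
pos = pos * 43
r = pos
record(10)
r *= pos * n
r = r * 43
for n in pos:
    record(29)
    r += r * pos
n = r // 43
if r <= r:
    n = 2 + pos
    emit(n)
else:
    n = r
pos = 32 % 43

15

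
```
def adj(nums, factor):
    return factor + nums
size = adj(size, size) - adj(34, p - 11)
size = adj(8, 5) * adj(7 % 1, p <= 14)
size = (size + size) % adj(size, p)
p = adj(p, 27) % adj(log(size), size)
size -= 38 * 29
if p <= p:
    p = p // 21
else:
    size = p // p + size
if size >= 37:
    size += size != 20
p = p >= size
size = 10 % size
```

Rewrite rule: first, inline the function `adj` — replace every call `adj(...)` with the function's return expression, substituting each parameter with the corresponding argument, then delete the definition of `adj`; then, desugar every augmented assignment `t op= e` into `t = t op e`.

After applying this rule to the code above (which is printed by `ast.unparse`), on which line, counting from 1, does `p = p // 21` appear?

Transformed code:
size = size + size - (p - 11 + 34)
size = (5 + 8) * ((p <= 14) + 7 % 1)
size = (size + size) % (p + size)
p = (27 + p) % (size + log(size))
size = size - 38 * 29
if p <= p:
    p = p // 21
else:
    size = p // p + size
if size >= 37:
    size = size + (size != 20)
p = p >= size
size = 10 % size

7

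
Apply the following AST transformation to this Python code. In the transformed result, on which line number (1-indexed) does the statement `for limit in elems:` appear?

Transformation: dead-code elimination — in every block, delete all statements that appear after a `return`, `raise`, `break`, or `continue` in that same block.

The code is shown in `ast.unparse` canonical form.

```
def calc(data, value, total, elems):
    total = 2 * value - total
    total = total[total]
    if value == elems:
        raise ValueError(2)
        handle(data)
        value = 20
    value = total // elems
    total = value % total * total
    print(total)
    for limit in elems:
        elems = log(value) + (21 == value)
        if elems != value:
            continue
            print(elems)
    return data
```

9

Transformed code:
def calc(data, value, total, elems):
    total = 2 * value - total
    total = total[total]
    if value == elems:
        raise ValueError(2)
    value = total // elems
    total = value % total * total
    print(total)
    for limit in elems:
        elems = log(value) + (21 == value)
        if elems != value:
            continue
    return data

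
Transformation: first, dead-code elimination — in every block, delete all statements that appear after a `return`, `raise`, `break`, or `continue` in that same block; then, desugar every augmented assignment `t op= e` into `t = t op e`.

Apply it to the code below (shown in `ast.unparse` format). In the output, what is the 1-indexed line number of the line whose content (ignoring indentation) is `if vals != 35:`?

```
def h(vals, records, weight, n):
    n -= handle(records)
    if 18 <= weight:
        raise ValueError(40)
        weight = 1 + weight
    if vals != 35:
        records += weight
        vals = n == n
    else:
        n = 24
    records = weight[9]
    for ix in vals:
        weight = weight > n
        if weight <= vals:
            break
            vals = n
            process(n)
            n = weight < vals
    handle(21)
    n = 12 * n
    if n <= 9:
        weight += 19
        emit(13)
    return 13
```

5

Transformed code:
def h(vals, records, weight, n):
    n = n - handle(records)
    if 18 <= weight:
        raise ValueError(40)
    if vals != 35:
        records = records + weight
        vals = n == n
    else:
        n = 24
    records = weight[9]
    for ix in vals:
        weight = weight > n
        if weight <= vals:
            break
    handle(21)
    n = 12 * n
    if n <= 9:
        weight = weight + 19
        emit(13)
    return 13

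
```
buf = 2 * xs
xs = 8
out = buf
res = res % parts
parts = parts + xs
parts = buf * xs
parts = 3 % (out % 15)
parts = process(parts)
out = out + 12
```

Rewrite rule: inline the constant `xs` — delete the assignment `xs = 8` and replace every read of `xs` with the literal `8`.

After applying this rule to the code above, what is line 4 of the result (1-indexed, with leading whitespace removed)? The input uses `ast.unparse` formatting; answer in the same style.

Transformed code:
buf = 2 * 8
out = buf
res = res % parts
parts = parts + 8
parts = buf * 8
parts = 3 % (out % 15)
parts = process(parts)
out = out + 12

parts = parts + 8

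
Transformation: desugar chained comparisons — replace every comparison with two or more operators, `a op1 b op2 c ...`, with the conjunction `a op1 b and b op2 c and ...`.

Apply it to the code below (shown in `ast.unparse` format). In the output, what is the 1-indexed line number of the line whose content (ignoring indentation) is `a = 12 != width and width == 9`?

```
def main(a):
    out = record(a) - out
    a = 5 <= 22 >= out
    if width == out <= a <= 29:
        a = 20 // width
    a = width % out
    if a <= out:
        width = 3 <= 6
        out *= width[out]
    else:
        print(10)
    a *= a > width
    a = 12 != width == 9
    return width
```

Transformed code:
def main(a):
    out = record(a) - out
    a = 5 <= 22 and 22 >= out
    if width == out and out <= a and (a <= 29):
        a = 20 // width
    a = width % out
    if a <= out:
        width = 3 <= 6
        out *= width[out]
    else:
        print(10)
    a *= a > width
    a = 12 != width and width == 9
    return width

13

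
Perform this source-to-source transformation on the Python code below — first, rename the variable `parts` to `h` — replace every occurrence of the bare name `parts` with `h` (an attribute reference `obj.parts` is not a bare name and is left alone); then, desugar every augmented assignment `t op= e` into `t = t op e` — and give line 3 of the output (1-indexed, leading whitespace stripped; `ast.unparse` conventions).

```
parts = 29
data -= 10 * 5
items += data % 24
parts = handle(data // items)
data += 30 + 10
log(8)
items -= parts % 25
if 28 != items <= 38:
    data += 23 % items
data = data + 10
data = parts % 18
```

items = items + data % 24

Transformed code:
h = 29
data = data - 10 * 5
items = items + data % 24
h = handle(data // items)
data = data + (30 + 10)
log(8)
items = items - h % 25
if 28 != items <= 38:
    data = data + 23 % items
data = data + 10
data = h % 18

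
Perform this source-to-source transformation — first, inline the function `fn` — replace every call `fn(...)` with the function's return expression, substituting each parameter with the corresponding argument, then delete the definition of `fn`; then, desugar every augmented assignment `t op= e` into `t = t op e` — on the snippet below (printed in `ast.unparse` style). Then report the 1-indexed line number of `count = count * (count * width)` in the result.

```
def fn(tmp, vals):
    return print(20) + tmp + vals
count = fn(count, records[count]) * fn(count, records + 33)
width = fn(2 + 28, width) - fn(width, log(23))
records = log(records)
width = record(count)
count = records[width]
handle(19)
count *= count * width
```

7

Transformed code:
count = (print(20) + count + records[count]) * (print(20) + count + (records + 33))
width = print(20) + (2 + 28) + width - (print(20) + width + log(23))
records = log(records)
width = record(count)
count = records[width]
handle(19)
count = count * (count * width)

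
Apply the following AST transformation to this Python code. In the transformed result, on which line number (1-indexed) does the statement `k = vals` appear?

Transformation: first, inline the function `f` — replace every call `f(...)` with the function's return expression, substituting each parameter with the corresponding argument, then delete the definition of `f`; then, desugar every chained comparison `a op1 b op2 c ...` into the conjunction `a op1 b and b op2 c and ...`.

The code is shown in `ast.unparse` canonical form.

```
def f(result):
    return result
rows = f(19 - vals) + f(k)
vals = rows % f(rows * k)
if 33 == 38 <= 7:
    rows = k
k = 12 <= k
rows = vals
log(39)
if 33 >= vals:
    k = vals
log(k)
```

9

Transformed code:
rows = 19 - vals + k
vals = rows % (rows * k)
if 33 == 38 and 38 <= 7:
    rows = k
k = 12 <= k
rows = vals
log(39)
if 33 >= vals:
    k = vals
log(k)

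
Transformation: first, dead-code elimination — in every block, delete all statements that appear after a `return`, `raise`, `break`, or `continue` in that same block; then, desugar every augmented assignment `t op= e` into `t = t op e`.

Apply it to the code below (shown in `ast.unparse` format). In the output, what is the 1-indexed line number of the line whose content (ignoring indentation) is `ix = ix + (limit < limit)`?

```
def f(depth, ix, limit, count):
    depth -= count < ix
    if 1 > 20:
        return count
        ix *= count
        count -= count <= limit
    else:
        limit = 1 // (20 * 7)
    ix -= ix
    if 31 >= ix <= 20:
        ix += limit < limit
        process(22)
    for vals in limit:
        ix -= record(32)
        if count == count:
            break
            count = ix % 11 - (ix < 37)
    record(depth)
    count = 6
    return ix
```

9

Transformed code:
def f(depth, ix, limit, count):
    depth = depth - (count < ix)
    if 1 > 20:
        return count
    else:
        limit = 1 // (20 * 7)
    ix = ix - ix
    if 31 >= ix <= 20:
        ix = ix + (limit < limit)
        process(22)
    for vals in limit:
        ix = ix - record(32)
        if count == count:
            break
    record(depth)
    count = 6
    return ix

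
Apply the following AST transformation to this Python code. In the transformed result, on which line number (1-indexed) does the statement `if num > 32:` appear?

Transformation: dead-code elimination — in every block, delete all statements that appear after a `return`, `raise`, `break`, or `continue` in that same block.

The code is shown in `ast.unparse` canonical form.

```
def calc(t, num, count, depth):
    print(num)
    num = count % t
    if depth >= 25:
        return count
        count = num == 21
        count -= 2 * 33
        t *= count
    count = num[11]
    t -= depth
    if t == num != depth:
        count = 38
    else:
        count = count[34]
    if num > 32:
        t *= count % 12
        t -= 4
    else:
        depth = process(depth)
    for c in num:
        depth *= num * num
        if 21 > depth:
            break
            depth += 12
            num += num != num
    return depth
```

Transformed code:
def calc(t, num, count, depth):
    print(num)
    num = count % t
    if depth >= 25:
        return count
    count = num[11]
    t -= depth
    if t == num != depth:
        count = 38
    else:
        count = count[34]
    if num > 32:
        t *= count % 12
        t -= 4
    else:
        depth = process(depth)
    for c in num:
        depth *= num * num
        if 21 > depth:
            break
    return depth

12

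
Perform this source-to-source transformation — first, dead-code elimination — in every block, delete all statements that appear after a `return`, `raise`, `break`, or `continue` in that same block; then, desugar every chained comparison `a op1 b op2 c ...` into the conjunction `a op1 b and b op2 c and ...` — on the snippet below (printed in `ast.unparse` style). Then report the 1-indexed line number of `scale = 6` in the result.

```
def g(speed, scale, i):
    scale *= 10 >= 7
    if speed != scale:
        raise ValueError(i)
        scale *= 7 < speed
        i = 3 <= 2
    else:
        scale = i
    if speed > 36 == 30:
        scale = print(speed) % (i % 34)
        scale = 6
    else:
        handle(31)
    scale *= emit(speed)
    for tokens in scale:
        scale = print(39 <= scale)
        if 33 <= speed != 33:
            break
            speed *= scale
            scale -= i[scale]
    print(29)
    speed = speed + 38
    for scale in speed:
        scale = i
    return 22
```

9

Transformed code:
def g(speed, scale, i):
    scale *= 10 >= 7
    if speed != scale:
        raise ValueError(i)
    else:
        scale = i
    if speed > 36 and 36 == 30:
        scale = print(speed) % (i % 34)
        scale = 6
    else:
        handle(31)
    scale *= emit(speed)
    for tokens in scale:
        scale = print(39 <= scale)
        if 33 <= speed and speed != 33:
            break
    print(29)
    speed = speed + 38
    for scale in speed:
        scale = i
    return 22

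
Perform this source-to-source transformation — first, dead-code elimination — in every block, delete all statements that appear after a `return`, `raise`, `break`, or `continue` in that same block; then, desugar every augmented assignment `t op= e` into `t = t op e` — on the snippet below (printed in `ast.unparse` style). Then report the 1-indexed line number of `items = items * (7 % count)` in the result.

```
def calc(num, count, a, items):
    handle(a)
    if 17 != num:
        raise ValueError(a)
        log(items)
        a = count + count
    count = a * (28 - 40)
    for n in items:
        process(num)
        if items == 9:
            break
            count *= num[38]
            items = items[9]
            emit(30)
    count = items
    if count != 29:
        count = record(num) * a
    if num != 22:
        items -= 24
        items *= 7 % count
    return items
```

Transformed code:
def calc(num, count, a, items):
    handle(a)
    if 17 != num:
        raise ValueError(a)
    count = a * (28 - 40)
    for n in items:
        process(num)
        if items == 9:
            break
    count = items
    if count != 29:
        count = record(num) * a
    if num != 22:
        items = items - 24
        items = items * (7 % count)
    return items

15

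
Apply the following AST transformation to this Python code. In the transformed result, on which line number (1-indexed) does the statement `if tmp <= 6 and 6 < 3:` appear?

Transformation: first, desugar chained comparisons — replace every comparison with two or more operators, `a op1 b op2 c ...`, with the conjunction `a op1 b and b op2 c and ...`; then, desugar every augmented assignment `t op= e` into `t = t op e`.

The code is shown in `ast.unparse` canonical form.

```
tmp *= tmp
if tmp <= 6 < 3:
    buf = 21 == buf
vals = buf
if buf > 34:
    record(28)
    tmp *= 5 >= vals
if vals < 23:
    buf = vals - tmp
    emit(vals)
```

2

Transformed code:
tmp = tmp * tmp
if tmp <= 6 and 6 < 3:
    buf = 21 == buf
vals = buf
if buf > 34:
    record(28)
    tmp = tmp * (5 >= vals)
if vals < 23:
    buf = vals - tmp
    emit(vals)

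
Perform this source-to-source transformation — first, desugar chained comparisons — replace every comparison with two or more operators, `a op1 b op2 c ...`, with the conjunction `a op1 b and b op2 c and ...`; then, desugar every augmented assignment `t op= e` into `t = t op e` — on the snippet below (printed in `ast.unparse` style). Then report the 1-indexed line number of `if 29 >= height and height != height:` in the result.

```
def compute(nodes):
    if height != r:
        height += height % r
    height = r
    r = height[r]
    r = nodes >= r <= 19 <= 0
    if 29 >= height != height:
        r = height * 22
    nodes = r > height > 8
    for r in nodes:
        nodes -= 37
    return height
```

7

Transformed code:
def compute(nodes):
    if height != r:
        height = height + height % r
    height = r
    r = height[r]
    r = nodes >= r and r <= 19 and (19 <= 0)
    if 29 >= height and height != height:
        r = height * 22
    nodes = r > height and height > 8
    for r in nodes:
        nodes = nodes - 37
    return height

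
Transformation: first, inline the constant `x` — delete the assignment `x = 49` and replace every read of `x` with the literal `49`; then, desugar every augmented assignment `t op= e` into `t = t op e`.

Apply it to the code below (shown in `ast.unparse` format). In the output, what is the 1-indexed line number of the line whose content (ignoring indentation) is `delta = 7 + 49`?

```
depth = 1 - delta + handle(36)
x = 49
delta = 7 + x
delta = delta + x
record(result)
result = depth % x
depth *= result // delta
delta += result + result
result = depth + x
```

Transformed code:
depth = 1 - delta + handle(36)
delta = 7 + 49
delta = delta + 49
record(result)
result = depth % 49
depth = depth * (result // delta)
delta = delta + (result + result)
result = depth + 49

2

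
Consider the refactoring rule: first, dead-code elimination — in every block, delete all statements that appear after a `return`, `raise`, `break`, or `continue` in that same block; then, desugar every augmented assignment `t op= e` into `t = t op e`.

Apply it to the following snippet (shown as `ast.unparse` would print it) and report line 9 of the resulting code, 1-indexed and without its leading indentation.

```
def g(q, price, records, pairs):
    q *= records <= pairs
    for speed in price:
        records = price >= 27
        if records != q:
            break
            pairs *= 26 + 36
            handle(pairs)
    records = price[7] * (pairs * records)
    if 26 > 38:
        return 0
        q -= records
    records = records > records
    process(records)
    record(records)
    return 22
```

return 0

Transformed code:
def g(q, price, records, pairs):
    q = q * (records <= pairs)
    for speed in price:
        records = price >= 27
        if records != q:
            break
    records = price[7] * (pairs * records)
    if 26 > 38:
        return 0
    records = records > records
    process(records)
    record(records)
    return 22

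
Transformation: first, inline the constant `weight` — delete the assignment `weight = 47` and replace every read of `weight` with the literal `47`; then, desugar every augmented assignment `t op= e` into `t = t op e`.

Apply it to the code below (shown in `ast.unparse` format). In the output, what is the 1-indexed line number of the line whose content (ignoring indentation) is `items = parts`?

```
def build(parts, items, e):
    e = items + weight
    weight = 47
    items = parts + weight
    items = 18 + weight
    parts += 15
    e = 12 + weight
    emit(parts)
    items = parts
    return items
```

8

Transformed code:
def build(parts, items, e):
    e = items + 47
    items = parts + 47
    items = 18 + 47
    parts = parts + 15
    e = 12 + 47
    emit(parts)
    items = parts
    return items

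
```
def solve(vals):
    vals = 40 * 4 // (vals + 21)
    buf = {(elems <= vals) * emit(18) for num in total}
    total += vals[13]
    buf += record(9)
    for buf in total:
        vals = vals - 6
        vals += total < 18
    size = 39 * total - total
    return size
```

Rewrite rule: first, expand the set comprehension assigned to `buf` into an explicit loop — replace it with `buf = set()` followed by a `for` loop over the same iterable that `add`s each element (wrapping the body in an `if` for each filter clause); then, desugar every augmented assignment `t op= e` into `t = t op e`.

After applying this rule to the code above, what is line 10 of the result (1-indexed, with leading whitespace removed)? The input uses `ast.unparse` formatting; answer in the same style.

Transformed code:
def solve(vals):
    vals = 40 * 4 // (vals + 21)
    buf = set()
    for num in total:
        buf.add((elems <= vals) * emit(18))
    total = total + vals[13]
    buf = buf + record(9)
    for buf in total:
        vals = vals - 6
        vals = vals + (total < 18)
    size = 39 * total - total
    return size

vals = vals + (total < 18)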